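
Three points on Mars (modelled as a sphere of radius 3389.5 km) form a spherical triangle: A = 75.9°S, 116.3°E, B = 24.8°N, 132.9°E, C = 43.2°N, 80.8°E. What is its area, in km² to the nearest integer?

Side lengths (central angles): a = 0.8043, b = 2.1169, c = 1.7669 rad; semiperimeter s = 2.3440.
By l'Huilier's theorem, tan(E/4) = √[tan(s/2) tan((s−a)/2) tan((s−b)/2) tan((s−c)/2)], giving spherical excess E = 1.0888 rad.
Area = E·R² = 1.0888 × (3389.5)² ≈ 12508681 km².

12508681 km²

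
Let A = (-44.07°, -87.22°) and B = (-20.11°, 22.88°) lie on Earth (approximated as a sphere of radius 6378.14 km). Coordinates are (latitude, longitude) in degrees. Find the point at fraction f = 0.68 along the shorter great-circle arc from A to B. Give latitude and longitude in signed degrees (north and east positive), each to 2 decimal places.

Central angle δ = 1.5635 rad. Interpolating on the sphere with fraction f = 0.68:
P = [sin((1−f)δ)·A + sin(fδ)·B] / sin δ = 0.4797·A + 0.8739·B in Cartesian coordinates,
giving P = (0.7728, -0.0252, -0.6341), i.e. latitude -39.36°, longitude -1.87°.

-39.36°, -1.87°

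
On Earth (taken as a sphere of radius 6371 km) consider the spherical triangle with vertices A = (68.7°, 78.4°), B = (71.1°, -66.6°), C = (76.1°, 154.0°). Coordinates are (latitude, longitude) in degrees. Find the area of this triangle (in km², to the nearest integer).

4376060 km²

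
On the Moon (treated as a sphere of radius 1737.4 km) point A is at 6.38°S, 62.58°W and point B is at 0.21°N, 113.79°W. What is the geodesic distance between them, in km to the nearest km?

1562 km

With latitudes φ₁ = -6.380°, φ₂ = 0.210° and longitude difference Δλ = -51.210°:
Haversine: a = sin²(Δφ/2) + cos φ₁ cos φ₂ sin²(Δλ/2) = 0.0033 + (0.9938)(1.0000)(0.1868) = 0.18891.
Central angle c = 2·arcsin(√a) = 0.89928 rad.
Distance = R·c = 1737.4 × 0.8993 ≈ 1562 km.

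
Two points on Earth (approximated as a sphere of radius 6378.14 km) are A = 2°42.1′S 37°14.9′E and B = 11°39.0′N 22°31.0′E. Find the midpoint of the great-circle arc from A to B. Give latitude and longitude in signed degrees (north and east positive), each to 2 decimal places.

The central angle between A and B is δ = 0.3579 rad.
With f = 0.5, the slerp weights are sin((1−f)δ)/sin δ = 0.5081 and sin(fδ)/sin δ = 0.5081.
Weighted sum of the unit vectors: (0.5081)·(0.7951,0.6046,-0.0471) + (0.5081)·(0.9047,0.3751,0.2019) = (0.8637, 0.4978, 0.0787).
Converting back: φ = atan2(z, √(x²+y²)) = 4.51°, λ = atan2(y, x) = 29.96°.

4.51°, 29.96°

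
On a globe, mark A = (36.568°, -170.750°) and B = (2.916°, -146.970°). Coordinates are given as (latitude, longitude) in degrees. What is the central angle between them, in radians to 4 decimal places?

Let φ₁ = 0.6382 rad, φ₂ = 0.0509 rad, and Δλ = 0.4150 rad.
cos c = sin φ₁ sin φ₂ + cos φ₁ cos φ₂ cos Δλ = (0.5958)(0.0509) + (0.8032)(0.9987)(0.9151) = 0.76432,
so c = arccos(0.76432) = 0.70081 rad.
So the angular separation is 0.7008 rad.

0.7008 rad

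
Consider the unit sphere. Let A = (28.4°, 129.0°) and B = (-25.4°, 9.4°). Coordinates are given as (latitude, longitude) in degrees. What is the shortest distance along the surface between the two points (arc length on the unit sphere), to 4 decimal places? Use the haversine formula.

With latitudes φ₁ = 28.400°, φ₂ = -25.400° and longitude difference Δλ = -119.600°:
Haversine: a = sin²(Δφ/2) + cos φ₁ cos φ₂ sin²(Δλ/2) = 0.2047 + (0.8796)(0.9033)(0.7470) = 0.79825.
Central angle c = 2·arcsin(√a) = 2.20994 rad.
On the unit sphere the arc length equals the central angle: 2.2099.

2.2099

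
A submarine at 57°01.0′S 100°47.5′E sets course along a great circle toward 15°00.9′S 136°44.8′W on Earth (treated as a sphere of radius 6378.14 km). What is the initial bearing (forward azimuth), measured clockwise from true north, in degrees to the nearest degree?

With φ₁ = -0.9951, φ₂ = -0.2621, Δλ = 2.1374 rad, the forward-azimuth formula gives
θ = atan2( sin Δλ cos φ₂ , cos φ₁ sin φ₂ − sin φ₁ cos φ₂ cos Δλ ) = atan2(0.8149, -0.5759) = 125.25°.
So the initial bearing is 125°.

125°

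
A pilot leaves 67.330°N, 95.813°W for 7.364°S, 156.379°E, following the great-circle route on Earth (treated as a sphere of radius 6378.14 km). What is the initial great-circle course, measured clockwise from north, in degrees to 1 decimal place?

283.7°

With φ₁ = 1.1751, φ₂ = -0.1285, Δλ = -1.8816 rad, the forward-azimuth formula gives
θ = atan2( sin Δλ cos φ₂ , cos φ₁ sin φ₂ − sin φ₁ cos φ₂ cos Δλ ) = atan2(-0.9442, 0.2305) = -76.28°.
Adding 360° brings this into [0°, 360°): 283.7°.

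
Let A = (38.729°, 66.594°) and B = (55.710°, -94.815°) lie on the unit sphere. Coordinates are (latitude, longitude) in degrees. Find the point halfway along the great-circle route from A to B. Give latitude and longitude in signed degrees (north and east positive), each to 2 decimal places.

78.15°, 30.47°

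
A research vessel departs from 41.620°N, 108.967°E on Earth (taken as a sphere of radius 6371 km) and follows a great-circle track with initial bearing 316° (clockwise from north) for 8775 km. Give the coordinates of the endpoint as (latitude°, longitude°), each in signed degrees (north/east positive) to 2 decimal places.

40.95°, -6.53°

Angular distance δ = d/R = 8775/6371 = 1.37733 rad; initial bearing θ = 5.5152 rad.
sin φ₂ = sin φ₁ cos δ + cos φ₁ sin δ cos θ = (0.6642)(0.1923) + (0.7476)(0.9813)(0.7193) = 0.6554, so φ₂ = 40.95°.
Δλ = atan2(sin θ sin δ cos φ₁, cos δ − sin φ₁ sin φ₂) = atan2(-0.5096, -0.2431) = -115.499°.
λ₂ = 108.967° − 115.499° = -6.53°.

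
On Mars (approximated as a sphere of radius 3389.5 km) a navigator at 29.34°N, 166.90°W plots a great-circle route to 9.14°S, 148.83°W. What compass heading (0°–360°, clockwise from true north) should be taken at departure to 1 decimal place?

With φ₁ = 0.5121, φ₂ = -0.1595, Δλ = 0.3154 rad, the forward-azimuth formula gives
θ = atan2( sin Δλ cos φ₂ , cos φ₁ sin φ₂ − sin φ₁ cos φ₂ cos Δλ ) = atan2(0.3062, -0.5984) = 152.90°.
So the initial bearing is 152.9°.

152.9°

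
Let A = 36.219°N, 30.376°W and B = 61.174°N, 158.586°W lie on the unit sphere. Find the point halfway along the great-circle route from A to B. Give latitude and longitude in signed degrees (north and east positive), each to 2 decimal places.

The central angle between A and B is δ = 1.2901 rad.
With f = 0.5, the slerp weights are sin((1−f)δ)/sin δ = 0.6257 and sin(fδ)/sin δ = 0.6257.
Weighted sum of the unit vectors: (0.6257)·(0.6960,-0.4080,0.5909) + (0.6257)·(-0.4489,-0.1760,0.8761) = (0.1546, -0.3654, 0.9179).
Converting back: φ = atan2(z, √(x²+y²)) = 66.62°, λ = atan2(y, x) = -67.06°.

66.62°, -67.06°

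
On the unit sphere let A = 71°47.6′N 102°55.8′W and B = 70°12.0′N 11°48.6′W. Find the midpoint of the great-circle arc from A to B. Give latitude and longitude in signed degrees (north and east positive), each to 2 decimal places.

76.43°, -55.01°

The central angle between A and B is δ = 0.4697 rad.
With f = 0.5, the slerp weights are sin((1−f)δ)/sin δ = 0.5141 and sin(fδ)/sin δ = 0.5141.
Weighted sum of the unit vectors: (0.5141)·(-0.0699,-0.3045,0.9499) + (0.5141)·(0.3316,-0.0693,0.9409) = (0.1345, -0.1922, 0.9721).
Converting back: φ = atan2(z, √(x²+y²)) = 76.43°, λ = atan2(y, x) = -55.01°.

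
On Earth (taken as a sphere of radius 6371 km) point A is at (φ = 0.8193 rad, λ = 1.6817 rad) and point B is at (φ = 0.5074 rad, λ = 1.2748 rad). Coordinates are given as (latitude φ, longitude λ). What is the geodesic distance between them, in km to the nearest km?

In radians: φ₁ = 0.8193, φ₂ = 0.5074, Δλ = -23.314° = -0.4069 rad.
cos c = sin φ₁ sin φ₂ + cos φ₁ cos φ₂ cos Δλ = (0.7307)(0.4859) + (0.6827)(0.8740)(0.9184) = 0.90303,
so c = arccos(0.90303) = 0.44402 rad.
Distance = R·c = 6371 × 0.4440 ≈ 2829 km.

2829 km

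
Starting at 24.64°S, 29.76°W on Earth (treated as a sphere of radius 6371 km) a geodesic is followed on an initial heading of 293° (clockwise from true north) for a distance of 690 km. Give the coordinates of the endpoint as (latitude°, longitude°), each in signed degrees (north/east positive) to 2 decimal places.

-22.09°, -35.92°

Angular distance δ = d/R = 690/6371 = 0.10830 rad; initial bearing θ = 5.1138 rad.
sin φ₂ = sin φ₁ cos δ + cos φ₁ sin δ cos θ = (-0.4169)(0.9941) + (0.9089)(0.1081)(0.3907) = -0.3761, so φ₂ = -22.09°.
Δλ = atan2(sin θ sin δ cos φ₁, cos δ − sin φ₁ sin φ₂) = atan2(-0.0904, 0.8373) = -6.164°.
λ₂ = -29.760° − 6.164° = -35.92°.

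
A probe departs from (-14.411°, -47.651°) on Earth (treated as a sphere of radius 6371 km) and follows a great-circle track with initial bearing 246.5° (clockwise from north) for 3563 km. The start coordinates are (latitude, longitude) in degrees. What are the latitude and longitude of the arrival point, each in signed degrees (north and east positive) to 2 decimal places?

Angular distance δ = d/R = 3563/6371 = 0.55925 rad; initial bearing θ = 4.3022 rad.
sin φ₂ = sin φ₁ cos δ + cos φ₁ sin δ cos θ = (-0.2489)(0.8477) + (0.9685)(0.5306)(-0.3987) = -0.4159, so φ₂ = -24.57°.
Δλ = atan2(sin θ sin δ cos φ₁, cos δ − sin φ₁ sin φ₂) = atan2(-0.4712, 0.7442) = -32.344°.
λ₂ = -47.651° − 32.344° = -80.00°.

-24.57°, -80.00°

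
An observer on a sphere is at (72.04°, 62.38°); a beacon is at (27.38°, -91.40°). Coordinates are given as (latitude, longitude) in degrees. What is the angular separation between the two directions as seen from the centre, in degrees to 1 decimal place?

78.9°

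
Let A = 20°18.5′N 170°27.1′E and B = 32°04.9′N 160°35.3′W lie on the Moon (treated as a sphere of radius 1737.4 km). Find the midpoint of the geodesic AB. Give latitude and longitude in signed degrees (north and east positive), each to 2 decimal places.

The central angle between A and B is δ = 0.4958 rad.
With f = 0.5, the slerp weights are sin((1−f)δ)/sin δ = 0.5158 and sin(fδ)/sin δ = 0.5158.
Weighted sum of the unit vectors: (0.5158)·(-0.9248,0.1556,0.3471) + (0.5158)·(-0.7991,-0.2816,0.5311) = (-0.8892, -0.0650, 0.4529).
Converting back: φ = atan2(z, √(x²+y²)) = 26.93°, λ = atan2(y, x) = -175.82°.

26.93°, -175.82°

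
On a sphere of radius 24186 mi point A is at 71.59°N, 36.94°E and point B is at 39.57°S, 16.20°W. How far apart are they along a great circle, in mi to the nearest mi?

49508 mi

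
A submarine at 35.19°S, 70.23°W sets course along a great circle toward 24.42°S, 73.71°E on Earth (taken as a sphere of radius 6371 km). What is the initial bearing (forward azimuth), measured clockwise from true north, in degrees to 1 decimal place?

144.9°

Δλ = 143.940° = 2.5122 rad.
y = sin Δλ · cos φ₂ = (0.5886)(0.9105) = 0.5360
x = cos φ₁ sin φ₂ − sin φ₁ cos φ₂ cos Δλ = (0.8172)(-0.4134) − (-0.5763)(0.9105)(-0.8084) = -0.7621
θ = atan2(y, x) = 144.88°, so the bearing is 144.9°.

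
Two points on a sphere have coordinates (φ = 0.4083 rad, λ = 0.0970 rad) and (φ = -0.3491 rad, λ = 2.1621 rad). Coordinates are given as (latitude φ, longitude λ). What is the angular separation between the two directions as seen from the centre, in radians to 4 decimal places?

Let φ₁ = 0.4083 rad, φ₂ = -0.3491 rad, and Δλ = 2.0651 rad.
Haversine: a = sin²(Δφ/2) + cos φ₁ cos φ₂ sin²(Δλ/2) = 0.1367 + (0.9178)(0.9397)(0.7372) = 0.77248.
Central angle c = 2·arcsin(√a) = 2.14715 rad.
So the angular separation is 2.1471 rad.

2.1471 rad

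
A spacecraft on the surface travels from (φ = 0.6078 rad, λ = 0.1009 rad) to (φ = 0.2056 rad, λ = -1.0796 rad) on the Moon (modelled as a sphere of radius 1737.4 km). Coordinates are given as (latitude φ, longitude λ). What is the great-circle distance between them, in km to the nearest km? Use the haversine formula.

1972 km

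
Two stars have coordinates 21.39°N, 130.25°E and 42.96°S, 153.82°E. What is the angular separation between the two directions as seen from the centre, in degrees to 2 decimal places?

With latitudes φ₁ = 21.390°, φ₂ = -42.960° and longitude difference Δλ = 23.570°:
cos c = sin φ₁ sin φ₂ + cos φ₁ cos φ₂ cos Δλ = (0.3647)(-0.6815) + (0.9311)(0.7318)(0.9166) = 0.37602,
so c = arccos(0.37602) = 1.18530 rad.
So the angular separation is 67.91°.

67.91°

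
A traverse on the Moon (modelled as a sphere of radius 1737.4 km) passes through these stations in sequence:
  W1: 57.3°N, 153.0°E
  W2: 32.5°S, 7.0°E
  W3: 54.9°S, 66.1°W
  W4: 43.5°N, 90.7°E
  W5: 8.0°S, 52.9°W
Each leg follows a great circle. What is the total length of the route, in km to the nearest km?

14984 km

Leg W1→W2: central angle 2.5497 rad, distance 4429.8 km.
Leg W2→W3: central angle 0.9514 rad, distance 1652.9 km.
Leg W3→W4: central angle 2.8131 rad, distance 4887.6 km.
Leg W4→W5: central angle 2.3104 rad, distance 4014.0 km.
Total: 4429.8 + 1652.9 + 4887.6 + 4014.0 ≈ 14984 km.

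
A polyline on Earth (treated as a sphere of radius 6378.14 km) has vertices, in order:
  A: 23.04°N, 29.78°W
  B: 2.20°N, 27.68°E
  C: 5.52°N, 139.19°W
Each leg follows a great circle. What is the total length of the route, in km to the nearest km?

24951 km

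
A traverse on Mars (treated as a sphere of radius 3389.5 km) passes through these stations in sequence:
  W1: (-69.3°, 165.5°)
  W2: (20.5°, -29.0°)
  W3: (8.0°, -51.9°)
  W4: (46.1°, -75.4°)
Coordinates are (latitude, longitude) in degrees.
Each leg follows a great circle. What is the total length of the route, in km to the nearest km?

Leg W1→W2: central angle 2.2759 rad, distance 7714.3 km.
Leg W2→W3: central angle 0.4436 rad, distance 1503.8 km.
Leg W3→W4: central angle 0.7525 rad, distance 2550.6 km.
Total: 7714.3 + 1503.8 + 2550.6 ≈ 11769 km.

11769 km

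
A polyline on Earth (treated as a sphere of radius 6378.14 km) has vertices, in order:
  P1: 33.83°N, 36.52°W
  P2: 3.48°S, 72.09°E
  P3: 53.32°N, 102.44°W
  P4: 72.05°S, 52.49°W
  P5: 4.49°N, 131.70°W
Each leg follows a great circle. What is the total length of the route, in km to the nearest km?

Leg P1→P2: central angle 1.8738 rad, distance 11951.4 km.
Leg P2→P3: central angle 2.2682 rad, distance 14466.7 km.
Leg P3→P4: central angle 2.2712 rad, distance 14485.7 km.
Leg P4→P5: central angle 1.5878 rad, distance 10126.9 km.
Total: 11951.4 + 14466.7 + 14485.7 + 10126.9 ≈ 51031 km.

51031 km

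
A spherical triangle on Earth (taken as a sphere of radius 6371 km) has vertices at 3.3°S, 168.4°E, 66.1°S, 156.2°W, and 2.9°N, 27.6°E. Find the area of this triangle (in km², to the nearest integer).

105462356 km²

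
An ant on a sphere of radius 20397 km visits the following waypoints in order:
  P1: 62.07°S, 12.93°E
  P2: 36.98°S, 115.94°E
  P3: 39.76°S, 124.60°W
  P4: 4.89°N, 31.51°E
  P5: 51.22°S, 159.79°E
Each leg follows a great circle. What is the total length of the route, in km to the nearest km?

144050 km

Leg P1→P2: central angle 1.1071 rad, distance 22582.0 km.
Leg P2→P3: central angle 1.4880 rad, distance 30350.7 km.
Leg P3→P4: central angle 2.4262 rad, distance 49487.0 km.
Leg P4→P5: central angle 2.0410 rad, distance 41630.0 km.
Total: 22582.0 + 30350.7 + 49487.0 + 41630.0 ≈ 144050 km.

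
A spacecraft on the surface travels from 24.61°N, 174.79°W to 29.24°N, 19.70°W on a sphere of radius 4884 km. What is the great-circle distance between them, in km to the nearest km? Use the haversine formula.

With latitudes φ₁ = 24.610°, φ₂ = 29.240° and longitude difference Δλ = 155.090°:
Haversine: a = sin²(Δφ/2) + cos φ₁ cos φ₂ sin²(Δλ/2) = 0.0016 + (0.9092)(0.8726)(0.9535) = 0.75805.
Central angle c = 2·arcsin(√a) = 2.11309 rad.
Distance = R·c = 4884 × 2.1131 ≈ 10320 km.

10320 km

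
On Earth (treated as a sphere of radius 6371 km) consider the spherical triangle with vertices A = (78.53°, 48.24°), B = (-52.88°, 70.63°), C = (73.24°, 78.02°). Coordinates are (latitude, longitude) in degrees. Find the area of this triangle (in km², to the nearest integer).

9827804 km²

Side lengths (central angles): a = 2.2030, b = 0.1540, c = 2.3057 rad; semiperimeter s = 2.3313.
By l'Huilier's theorem, tan(E/4) = √[tan(s/2) tan((s−a)/2) tan((s−b)/2) tan((s−c)/2)], giving spherical excess E = 0.2421 rad.
Area = E·R² = 0.2421 × (6371)² ≈ 9827804 km².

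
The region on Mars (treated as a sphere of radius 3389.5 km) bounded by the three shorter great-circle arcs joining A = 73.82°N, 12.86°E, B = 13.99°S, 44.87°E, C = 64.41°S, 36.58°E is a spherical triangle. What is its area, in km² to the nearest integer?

Side lengths (central angles): a = 0.8857, b = 2.4280, c = 1.5737 rad; semiperimeter s = 2.4437.
By l'Huilier's theorem, tan(E/4) = √[tan(s/2) tan((s−a)/2) tan((s−b)/2) tan((s−c)/2)], giving spherical excess E = 0.3966 rad.
Area = E·R² = 0.3966 × (3389.5)² ≈ 4556375 km².

4556375 km²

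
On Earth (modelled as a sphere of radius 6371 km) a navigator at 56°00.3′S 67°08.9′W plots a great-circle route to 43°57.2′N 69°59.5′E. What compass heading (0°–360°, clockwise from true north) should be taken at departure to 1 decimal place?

95.8°

With φ₁ = -0.9775, φ₂ = 0.7671, Δλ = 2.3935 rad, the forward-azimuth formula gives
θ = atan2( sin Δλ cos φ₂ , cos φ₁ sin φ₂ − sin φ₁ cos φ₂ cos Δλ ) = atan2(0.4897, -0.0494) = 95.77°.
So the initial bearing is 95.8°.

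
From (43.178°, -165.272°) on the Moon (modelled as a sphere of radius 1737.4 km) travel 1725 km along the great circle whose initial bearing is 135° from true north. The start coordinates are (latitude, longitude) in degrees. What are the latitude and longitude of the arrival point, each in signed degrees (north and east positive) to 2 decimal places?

Angular distance δ = d/R = 1725/1737.4 = 0.99286 rad; initial bearing θ = 2.3562 rad.
sin φ₂ = sin φ₁ cos δ + cos φ₁ sin δ cos θ = (0.6843)(0.5463) + (0.7292)(0.8376)(-0.7071) = -0.0581, so φ₂ = -3.33°.
Δλ = atan2(sin θ sin δ cos φ₁, cos δ − sin φ₁ sin φ₂) = atan2(0.4319, 0.5860) = 36.389°.
λ₂ = -165.272° + 36.389° = -128.88°.

-3.33°, -128.88°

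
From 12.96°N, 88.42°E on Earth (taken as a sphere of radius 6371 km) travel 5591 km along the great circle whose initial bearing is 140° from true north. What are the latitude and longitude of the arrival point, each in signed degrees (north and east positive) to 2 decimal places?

-25.53°, 121.64°

Angular distance δ = d/R = 5591/6371 = 0.87757 rad; initial bearing θ = 2.4435 rad.
sin φ₂ = sin φ₁ cos δ + cos φ₁ sin δ cos θ = (0.2243)(0.6390) + (0.9745)(0.7692)(-0.7660) = -0.4309, so φ₂ = -25.53°.
Δλ = atan2(sin θ sin δ cos φ₁, cos δ − sin φ₁ sin φ₂) = atan2(0.4818, 0.7357) = 33.223°.
λ₂ = 88.420° + 33.223° = 121.64°.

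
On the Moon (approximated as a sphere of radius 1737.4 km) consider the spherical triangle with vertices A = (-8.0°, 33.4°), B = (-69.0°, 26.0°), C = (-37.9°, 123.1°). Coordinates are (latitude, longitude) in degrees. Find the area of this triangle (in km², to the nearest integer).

Side lengths (central angles): a = 1.0021, b = 1.4811, c = 1.0680 rad; semiperimeter s = 1.7756.
By l'Huilier's theorem, tan(E/4) = √[tan(s/2) tan((s−a)/2) tan((s−b)/2) tan((s−c)/2)], giving spherical excess E = 0.6564 rad.
Area = E·R² = 0.6564 × (1737.4)² ≈ 1981488 km².

1981488 km²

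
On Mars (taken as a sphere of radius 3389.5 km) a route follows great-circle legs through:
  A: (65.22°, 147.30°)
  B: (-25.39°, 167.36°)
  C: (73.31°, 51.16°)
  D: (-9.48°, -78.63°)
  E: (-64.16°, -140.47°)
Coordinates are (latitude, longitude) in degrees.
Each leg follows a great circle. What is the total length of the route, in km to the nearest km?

Leg A→B: central angle 1.6044 rad, distance 5438.2 km.
Leg B→C: central angle 2.1238 rad, distance 7198.7 km.
Leg C→D: central angle 1.9167 rad, distance 6496.7 km.
Leg D→E: central angle 1.2120 rad, distance 4108.2 km.
Total: 5438.2 + 7198.7 + 6496.7 + 4108.2 ≈ 23242 km.

23242 km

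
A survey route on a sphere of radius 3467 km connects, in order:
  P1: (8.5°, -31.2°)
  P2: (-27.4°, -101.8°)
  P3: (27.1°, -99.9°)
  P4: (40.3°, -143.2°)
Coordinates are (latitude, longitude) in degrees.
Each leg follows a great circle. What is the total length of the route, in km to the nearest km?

10259 km

Leg P1→P2: central angle 1.3453 rad, distance 4664.0 km.
Leg P2→P3: central angle 0.9517 rad, distance 3299.7 km.
Leg P3→P4: central angle 0.6620 rad, distance 2295.2 km.
Total: 4664.0 + 3299.7 + 2295.2 ≈ 10259 km.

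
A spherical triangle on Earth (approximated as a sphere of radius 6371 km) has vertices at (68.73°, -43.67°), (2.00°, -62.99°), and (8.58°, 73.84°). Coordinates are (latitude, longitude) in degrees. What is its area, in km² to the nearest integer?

Side lengths (central angles): a = 2.3682, b = 1.5975, c = 1.1868 rad; semiperimeter s = 2.5762.
By l'Huilier's theorem, tan(E/4) = √[tan(s/2) tan((s−a)/2) tan((s−b)/2) tan((s−c)/2)], giving spherical excess E = 1.5199 rad.
Area = E·R² = 1.5199 × (6371)² ≈ 61690269 km².

61690269 km²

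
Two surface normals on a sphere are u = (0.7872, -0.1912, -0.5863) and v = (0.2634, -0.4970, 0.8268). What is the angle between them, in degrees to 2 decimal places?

u·v = -0.1824; |u| = 1.0000, |v| = 1.0000.
cos θ = (u·v)/(|u||v|) = -0.1824, so θ = 100.51°.

100.51°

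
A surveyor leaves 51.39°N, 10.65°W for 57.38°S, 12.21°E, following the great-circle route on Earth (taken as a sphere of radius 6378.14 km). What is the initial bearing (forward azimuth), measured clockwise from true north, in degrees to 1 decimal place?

167.1°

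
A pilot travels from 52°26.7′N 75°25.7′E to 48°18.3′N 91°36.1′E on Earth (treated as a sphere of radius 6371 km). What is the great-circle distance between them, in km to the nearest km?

1233 km

Let φ₁ = 0.9153 rad, φ₂ = 0.8431 rad, and Δλ = 0.2823 rad.
cos c = sin φ₁ sin φ₂ + cos φ₁ cos φ₂ cos Δλ = (0.7928)(0.7467) + (0.6095)(0.6652)(0.9604) = 0.98134,
so c = arccos(0.98134) = 0.19346 rad.
Distance = R·c = 6371 × 0.1935 ≈ 1233 km.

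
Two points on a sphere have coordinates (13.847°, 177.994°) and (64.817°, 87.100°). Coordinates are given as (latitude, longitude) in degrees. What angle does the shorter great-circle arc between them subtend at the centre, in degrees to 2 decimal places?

In radians: φ₁ = 0.2417, φ₂ = 1.1313, Δλ = -90.894° = -1.5864 rad.
cos c = sin φ₁ sin φ₂ + cos φ₁ cos φ₂ cos Δλ = (0.2393)(0.9050) + (0.9709)(0.4255)(-0.0156) = 0.21014,
so c = arccos(0.21014) = 1.35908 rad.
So the angular separation is 77.87°.

77.87°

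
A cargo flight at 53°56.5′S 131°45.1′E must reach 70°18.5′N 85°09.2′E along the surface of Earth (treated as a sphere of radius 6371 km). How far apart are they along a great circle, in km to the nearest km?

14308 km

Let φ₁ = -0.9415 rad, φ₂ = 1.2271 rad, and Δλ = -0.8133 rad.
cos c = sin φ₁ sin φ₂ + cos φ₁ cos φ₂ cos Δλ = (-0.8084)(0.9415) + (0.5886)(0.3370)(0.6871) = -0.62486,
so c = arccos(-0.62486) = 2.24575 rad.
Distance = R·c = 6371 × 2.2458 ≈ 14308 km.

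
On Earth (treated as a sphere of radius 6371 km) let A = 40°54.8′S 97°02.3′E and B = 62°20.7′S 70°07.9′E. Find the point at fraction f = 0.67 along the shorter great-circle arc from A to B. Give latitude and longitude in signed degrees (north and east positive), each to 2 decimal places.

-55.99°, 82.16°

Central angle δ = 0.4671 rad. Interpolating on the sphere with fraction f = 0.67:
P = [sin((1−f)δ)·A + sin(fδ)·B] / sin δ = 0.3410·A + 0.6837·B in Cartesian coordinates,
giving P = (0.0763, 0.5542, -0.8289), i.e. latitude -55.99°, longitude 82.16°.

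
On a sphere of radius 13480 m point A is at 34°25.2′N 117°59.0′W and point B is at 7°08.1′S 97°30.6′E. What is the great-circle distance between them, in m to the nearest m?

With latitudes φ₁ = 34.420°, φ₂ = -7.135° and longitude difference Δλ = -144.507°:
cos c = sin φ₁ sin φ₂ + cos φ₁ cos φ₂ cos Δλ = (0.5653)(-0.1242) + (0.8249)(0.9923)(-0.8142) = -0.73664,
so c = arccos(-0.73664) = 2.39889 rad.
Distance = R·c = 13480 × 2.3989 ≈ 32337 m.

32337 m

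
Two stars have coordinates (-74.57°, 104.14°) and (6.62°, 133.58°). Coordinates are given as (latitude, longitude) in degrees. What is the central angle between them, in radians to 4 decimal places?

In radians: φ₁ = -1.3015, φ₂ = 0.1155, Δλ = 29.440° = 0.5138 rad.
cos c = sin φ₁ sin φ₂ + cos φ₁ cos φ₂ cos Δλ = (-0.9640)(0.1153) + (0.2661)(0.9933)(0.8709) = 0.11903,
so c = arccos(0.11903) = 1.45148 rad.
So the angular separation is 1.4515 rad.

1.4515 rad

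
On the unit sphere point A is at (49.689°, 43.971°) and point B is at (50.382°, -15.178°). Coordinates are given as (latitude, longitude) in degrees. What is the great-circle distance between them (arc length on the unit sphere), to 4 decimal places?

0.6453

With latitudes φ₁ = 49.689°, φ₂ = 50.382° and longitude difference Δλ = -59.149°:
cos c = sin φ₁ sin φ₂ + cos φ₁ cos φ₂ cos Δλ = (0.7625)(0.7703) + (0.6469)(0.6377)(0.5128) = 0.79895,
so c = arccos(0.79895) = 0.64526 rad.
On the unit sphere the arc length equals the central angle: 0.6453.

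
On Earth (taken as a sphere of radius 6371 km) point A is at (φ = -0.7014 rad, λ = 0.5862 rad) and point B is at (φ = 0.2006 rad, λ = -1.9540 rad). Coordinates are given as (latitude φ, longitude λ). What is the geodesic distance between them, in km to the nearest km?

15371 km

Let φ₁ = -0.7014 rad, φ₂ = 0.2006 rad, and Δλ = -2.5402 rad.
cos c = sin φ₁ sin φ₂ + cos φ₁ cos φ₂ cos Δλ = (-0.6453)(0.1993) + (0.7639)(0.9799)(-0.8245) = -0.74585,
so c = arccos(-0.74585) = 2.41261 rad.
Distance = R·c = 6371 × 2.4126 ≈ 15371 km.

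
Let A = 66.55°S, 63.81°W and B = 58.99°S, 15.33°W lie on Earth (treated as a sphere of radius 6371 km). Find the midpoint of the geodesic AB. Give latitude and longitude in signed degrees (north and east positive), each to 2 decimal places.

Central angle δ = 0.3971 rad. Interpolating on the sphere with fraction f = 0.5:
P = [sin((1−f)δ)·A + sin(fδ)·B] / sin δ = 0.5100·A + 0.5100·B in Cartesian coordinates,
giving P = (0.3430, -0.2516, -0.9050), i.e. latitude -64.83°, longitude -36.26°.

-64.83°, -36.26°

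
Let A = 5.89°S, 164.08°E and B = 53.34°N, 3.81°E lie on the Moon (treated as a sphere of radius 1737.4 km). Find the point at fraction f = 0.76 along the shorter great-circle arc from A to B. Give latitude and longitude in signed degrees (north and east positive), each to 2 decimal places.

74.63°, 62.56°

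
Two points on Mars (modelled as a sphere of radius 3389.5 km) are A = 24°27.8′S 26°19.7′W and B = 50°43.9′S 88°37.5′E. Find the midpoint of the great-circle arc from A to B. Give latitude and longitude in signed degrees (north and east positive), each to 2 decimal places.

The central angle between A and B is δ = 1.4932 rad.
With f = 0.5, the slerp weights are sin((1−f)δ)/sin δ = 0.6812 and sin(fδ)/sin δ = 0.6812.
Weighted sum of the unit vectors: (0.6812)·(0.8158,-0.4037,-0.4141) + (0.6812)·(0.0152,0.6328,-0.7742) = (0.5661, 0.1560, -0.8095).
Converting back: φ = atan2(z, √(x²+y²)) = -54.04°, λ = atan2(y, x) = 15.41°.

-54.04°, 15.41°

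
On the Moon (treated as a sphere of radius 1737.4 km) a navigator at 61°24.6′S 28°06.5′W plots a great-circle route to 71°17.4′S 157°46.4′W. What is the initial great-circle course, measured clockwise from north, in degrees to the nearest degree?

201°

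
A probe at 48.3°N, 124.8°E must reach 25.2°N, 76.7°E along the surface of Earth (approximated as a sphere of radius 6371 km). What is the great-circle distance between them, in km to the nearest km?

Let φ₁ = 0.8430 rad, φ₂ = 0.4398 rad, and Δλ = -0.8395 rad.
cos c = sin φ₁ sin φ₂ + cos φ₁ cos φ₂ cos Δλ = (0.7466)(0.4258) + (0.6652)(0.9048)(0.6678) = 0.71988,
so c = arccos(0.71988) = 0.76716 rad.
Distance = R·c = 6371 × 0.7672 ≈ 4888 km.

4888 km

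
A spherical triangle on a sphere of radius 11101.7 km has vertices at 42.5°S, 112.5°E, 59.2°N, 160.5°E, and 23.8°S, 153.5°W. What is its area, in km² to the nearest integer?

199392403 km²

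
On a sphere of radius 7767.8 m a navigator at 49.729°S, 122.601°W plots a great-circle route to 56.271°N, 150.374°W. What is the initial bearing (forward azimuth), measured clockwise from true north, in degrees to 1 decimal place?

344.2°

Δλ = -27.773° = -0.4847 rad.
y = sin Δλ · cos φ₂ = (-0.4660)(0.5553) = -0.2587
x = cos φ₁ sin φ₂ − sin φ₁ cos φ₂ cos Δλ = (0.6464)(0.8317) − (-0.7630)(0.5553)(0.8848) = 0.9125
θ = atan2(y, x) = -15.83°; adding 360° gives 344.2°.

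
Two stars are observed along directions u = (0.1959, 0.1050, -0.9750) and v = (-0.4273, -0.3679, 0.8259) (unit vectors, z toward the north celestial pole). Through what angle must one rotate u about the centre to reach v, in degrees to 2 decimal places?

u·v = -0.9276; |u| = 1.0000, |v| = 1.0000.
cos θ = (u·v)/(|u||v|) = -0.9276, so θ = 158.06°.

158.06°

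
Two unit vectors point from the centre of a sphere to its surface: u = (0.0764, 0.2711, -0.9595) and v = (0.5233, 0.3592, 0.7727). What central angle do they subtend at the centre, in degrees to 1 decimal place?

u·v = -0.6040; |u| = 1.0000, |v| = 1.0000.
cos θ = (u·v)/(|u||v|) = -0.6041, so θ = 127.2°.

127.2°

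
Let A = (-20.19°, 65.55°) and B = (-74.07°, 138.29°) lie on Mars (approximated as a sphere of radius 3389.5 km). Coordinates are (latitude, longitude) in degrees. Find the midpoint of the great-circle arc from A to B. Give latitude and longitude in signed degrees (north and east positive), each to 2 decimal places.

-51.13°, 79.96°

The central angle between A and B is δ = 1.1502 rad.
With f = 0.5, the slerp weights are sin((1−f)δ)/sin δ = 0.5958 and sin(fδ)/sin δ = 0.5958.
Weighted sum of the unit vectors: (0.5958)·(0.3885,0.8544,-0.3451) + (0.5958)·(-0.2049,0.1826,-0.9616) = (0.1094, 0.6179, -0.7786).
Converting back: φ = atan2(z, √(x²+y²)) = -51.13°, λ = atan2(y, x) = 79.96°.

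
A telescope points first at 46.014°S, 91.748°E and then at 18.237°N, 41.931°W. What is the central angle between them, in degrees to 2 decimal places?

132.90°

With latitudes φ₁ = -46.014°, φ₂ = 18.237° and longitude difference Δλ = -133.679°:
Haversine: a = sin²(Δφ/2) + cos φ₁ cos φ₂ sin²(Δλ/2) = 0.2828 + (0.6945)(0.9498)(0.8453) = 0.84035.
Central angle c = 2·arcsin(√a) = 2.31951 rad.
So the angular separation is 132.90°.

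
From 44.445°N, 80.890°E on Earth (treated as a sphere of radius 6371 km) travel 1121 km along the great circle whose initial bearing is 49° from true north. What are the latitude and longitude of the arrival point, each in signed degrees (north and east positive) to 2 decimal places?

50.48°, 92.87°

Angular distance δ = d/R = 1121/6371 = 0.17595 rad; initial bearing θ = 0.8552 rad.
sin φ₂ = sin φ₁ cos δ + cos φ₁ sin δ cos θ = (0.7002)(0.9846) + (0.7139)(0.1750)(0.6561) = 0.7714, so φ₂ = 50.48°.
Δλ = atan2(sin θ sin δ cos φ₁, cos δ − sin φ₁ sin φ₂) = atan2(0.0943, 0.4444) = 11.982°.
λ₂ = 80.890° + 11.982° = 92.87°.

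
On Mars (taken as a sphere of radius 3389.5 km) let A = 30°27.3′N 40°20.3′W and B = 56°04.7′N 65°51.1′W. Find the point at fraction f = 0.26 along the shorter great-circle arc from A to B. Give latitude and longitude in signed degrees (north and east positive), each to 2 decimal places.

Central angle δ = 0.5457 rad. Interpolating on the sphere with fraction f = 0.26:
P = [sin((1−f)δ)·A + sin(fδ)·B] / sin δ = 0.7571·A + 0.2725·B in Cartesian coordinates,
giving P = (0.5596, -0.5612, 0.6098), i.e. latitude 37.58°, longitude -45.08°.

37.58°, -45.08°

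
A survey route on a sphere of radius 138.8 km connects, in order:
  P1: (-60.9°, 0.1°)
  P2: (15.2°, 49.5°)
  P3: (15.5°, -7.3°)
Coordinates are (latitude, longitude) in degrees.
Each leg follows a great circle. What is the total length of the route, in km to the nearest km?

340 km

Leg P1→P2: central angle 1.4944 rad, distance 207.4 km.
Leg P2→P3: central angle 0.9530 rad, distance 132.3 km.
Total: 207.4 + 132.3 ≈ 340 km.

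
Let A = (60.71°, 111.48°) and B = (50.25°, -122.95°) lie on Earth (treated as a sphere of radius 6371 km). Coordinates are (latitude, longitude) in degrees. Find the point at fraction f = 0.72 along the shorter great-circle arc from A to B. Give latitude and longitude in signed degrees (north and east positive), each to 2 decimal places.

64.38°, -140.92°

Central angle δ = 1.0603 rad. Interpolating on the sphere with fraction f = 0.72:
P = [sin((1−f)δ)·A + sin(fδ)·B] / sin δ = 0.3353·A + 0.7924·B in Cartesian coordinates,
giving P = (-0.3357, -0.2726, 0.9017), i.e. latitude 64.38°, longitude -140.92°.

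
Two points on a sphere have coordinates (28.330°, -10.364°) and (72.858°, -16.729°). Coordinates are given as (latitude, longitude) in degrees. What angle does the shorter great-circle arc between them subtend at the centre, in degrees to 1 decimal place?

Let φ₁ = 0.4945 rad, φ₂ = 1.2716 rad, and Δλ = -0.1111 rad.
Haversine: a = sin²(Δφ/2) + cos φ₁ cos φ₂ sin²(Δλ/2) = 0.1435 + (0.8802)(0.2947)(0.0031) = 0.14435.
Central angle c = 2·arcsin(√a) = 0.77944 rad.
So the angular separation is 44.7°.

44.7°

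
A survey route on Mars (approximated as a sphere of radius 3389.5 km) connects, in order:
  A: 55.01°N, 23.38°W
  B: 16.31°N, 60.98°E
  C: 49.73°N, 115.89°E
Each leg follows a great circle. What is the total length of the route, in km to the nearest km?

Leg A→B: central angle 1.2827 rad, distance 4347.6 km.
Leg B→C: central angle 0.9632 rad, distance 3264.7 km.
Total: 4347.6 + 3264.7 ≈ 7612 km.

7612 km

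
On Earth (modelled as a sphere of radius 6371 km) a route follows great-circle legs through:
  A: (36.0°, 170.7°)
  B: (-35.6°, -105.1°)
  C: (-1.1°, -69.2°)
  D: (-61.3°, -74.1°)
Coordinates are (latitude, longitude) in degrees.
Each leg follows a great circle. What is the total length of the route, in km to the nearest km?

Leg A→B: central angle 1.8501 rad, distance 11787.0 km.
Leg B→C: central angle 0.8370 rad, distance 5332.5 km.
Leg C→D: central angle 1.0527 rad, distance 6706.8 km.
Total: 11787.0 + 5332.5 + 6706.8 ≈ 23826 km.

23826 km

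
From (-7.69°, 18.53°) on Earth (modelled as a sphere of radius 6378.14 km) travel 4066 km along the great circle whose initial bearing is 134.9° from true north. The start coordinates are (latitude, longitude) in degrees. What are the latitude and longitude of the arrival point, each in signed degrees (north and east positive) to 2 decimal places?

-31.59°, 48.20°

Angular distance δ = d/R = 4066/6378.14 = 0.63749 rad; initial bearing θ = 2.3544 rad.
sin φ₂ = sin φ₁ cos δ + cos φ₁ sin δ cos θ = (-0.1338)(0.8036) + (0.9910)(0.5952)(-0.7059) = -0.5239, so φ₂ = -31.59°.
Δλ = atan2(sin θ sin δ cos φ₁, cos δ − sin φ₁ sin φ₂) = atan2(0.4178, 0.7335) = 29.666°.
λ₂ = 18.530° + 29.666° = 48.20°.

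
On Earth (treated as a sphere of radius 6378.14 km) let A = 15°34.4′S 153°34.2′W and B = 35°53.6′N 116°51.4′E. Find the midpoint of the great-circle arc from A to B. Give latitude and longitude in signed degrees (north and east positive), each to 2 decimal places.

14.12°, 166.54°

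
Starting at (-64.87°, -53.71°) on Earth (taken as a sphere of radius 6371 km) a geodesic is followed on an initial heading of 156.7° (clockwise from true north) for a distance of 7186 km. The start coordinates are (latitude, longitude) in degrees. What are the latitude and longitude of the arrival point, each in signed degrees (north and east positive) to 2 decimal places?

Angular distance δ = d/R = 7186/6371 = 1.12792 rad; initial bearing θ = 2.7349 rad.
sin φ₂ = sin φ₁ cos δ + cos φ₁ sin δ cos θ = (-0.9053)(0.4285) + (0.4247)(0.9035)(-0.9184) = -0.7404, so φ₂ = -47.76°.
Δλ = atan2(sin θ sin δ cos φ₁, cos δ − sin φ₁ sin φ₂) = atan2(0.1518, -0.2418) = 147.881°.
λ₂ = -53.710° + 147.881° = 94.17°.

-47.76°, 94.17°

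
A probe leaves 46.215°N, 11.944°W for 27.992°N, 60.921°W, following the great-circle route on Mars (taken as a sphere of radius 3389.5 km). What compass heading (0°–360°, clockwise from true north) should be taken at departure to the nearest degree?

With φ₁ = 0.8066, φ₂ = 0.4886, Δλ = -0.8548 rad, the forward-azimuth formula gives
θ = atan2( sin Δλ cos φ₂ , cos φ₁ sin φ₂ − sin φ₁ cos φ₂ cos Δλ ) = atan2(-0.6662, -0.0937) = -98.00°.
Adding 360° brings this into [0°, 360°): 262°.

262°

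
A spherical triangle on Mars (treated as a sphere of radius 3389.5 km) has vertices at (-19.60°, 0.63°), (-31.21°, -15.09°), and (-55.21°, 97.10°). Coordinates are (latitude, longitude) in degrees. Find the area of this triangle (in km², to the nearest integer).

2892688 km²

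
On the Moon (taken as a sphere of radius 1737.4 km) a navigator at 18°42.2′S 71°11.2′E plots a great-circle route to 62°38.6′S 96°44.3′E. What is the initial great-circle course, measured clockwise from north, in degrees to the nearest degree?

With φ₁ = -0.3264, φ₂ = -1.0933, Δλ = 0.4460 rad, the forward-azimuth formula gives
θ = atan2( sin Δλ cos φ₂ , cos φ₁ sin φ₂ − sin φ₁ cos φ₂ cos Δλ ) = atan2(0.1982, -0.7083) = 164.37°.
So the initial bearing is 164°.

164°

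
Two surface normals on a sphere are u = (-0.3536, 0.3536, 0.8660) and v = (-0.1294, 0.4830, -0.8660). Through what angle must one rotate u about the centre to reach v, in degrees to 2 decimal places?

122.24°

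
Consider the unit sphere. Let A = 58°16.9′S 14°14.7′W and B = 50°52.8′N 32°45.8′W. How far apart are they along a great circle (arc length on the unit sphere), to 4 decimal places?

Let φ₁ = -1.0172 rad, φ₂ = 0.8880 rad, and Δλ = -0.3232 rad.
cos c = sin φ₁ sin φ₂ + cos φ₁ cos φ₂ cos Δλ = (-0.8506)(0.7758) + (0.5257)(0.6309)(0.9482) = -0.34541,
so c = arccos(-0.34541) = 1.92347 rad.
On the unit sphere the arc length equals the central angle: 1.9235.

1.9235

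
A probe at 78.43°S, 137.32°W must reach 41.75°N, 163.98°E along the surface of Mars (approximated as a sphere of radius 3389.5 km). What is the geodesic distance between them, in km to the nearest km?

In radians: φ₁ = -1.3689, φ₂ = 0.7287, Δλ = -58.700° = -1.0245 rad.
Haversine: a = sin²(Δφ/2) + cos φ₁ cos φ₂ sin²(Δλ/2) = 0.7514 + (0.2006)(0.7461)(0.2402) = 0.78731.
Central angle c = 2·arcsin(√a) = 2.18293 rad.
Distance = R·c = 3389.5 × 2.1829 ≈ 7399 km.

7399 km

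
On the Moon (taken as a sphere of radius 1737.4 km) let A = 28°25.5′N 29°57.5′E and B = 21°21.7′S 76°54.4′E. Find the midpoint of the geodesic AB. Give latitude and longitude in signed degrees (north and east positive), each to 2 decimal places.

3.85°, 54.15°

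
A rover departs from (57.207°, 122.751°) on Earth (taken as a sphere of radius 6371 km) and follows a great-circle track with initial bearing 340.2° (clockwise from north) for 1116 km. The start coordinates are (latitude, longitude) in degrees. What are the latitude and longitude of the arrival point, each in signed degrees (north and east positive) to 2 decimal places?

Angular distance δ = d/R = 1116/6371 = 0.17517 rad; initial bearing θ = 5.9376 rad.
sin φ₂ = sin φ₁ cos δ + cos φ₁ sin δ cos θ = (0.8406)(0.9847) + (0.5416)(0.1743)(0.9409) = 0.9166, so φ₂ = 66.43°.
Δλ = atan2(sin θ sin δ cos φ₁, cos δ − sin φ₁ sin φ₂) = atan2(-0.0320, 0.2142) = -8.490°.
λ₂ = 122.751° − 8.490° = 114.26°.

66.43°, 114.26°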